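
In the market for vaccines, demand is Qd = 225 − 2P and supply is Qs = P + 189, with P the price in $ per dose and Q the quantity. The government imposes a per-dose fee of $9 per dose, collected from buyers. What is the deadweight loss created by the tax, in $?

Without the tax, 225 − 2P = P + 189 gives 3P = 36, so P* = $12 and Q* = 201.
With the tax collected from buyers, demand (in seller-price terms) shifts: Qd = 225 − 2(P + 9).
New equilibrium: buyers pay $15, sellers receive $6, Q = 195. (Wedge: Pb − Ps = 9.)
Quantity falls by |ΔQ| = |201 − 195| = 6.
DWL = ½ · t · |ΔQ| = ½ · 9 · 6 = $27.

Deadweight loss = $27.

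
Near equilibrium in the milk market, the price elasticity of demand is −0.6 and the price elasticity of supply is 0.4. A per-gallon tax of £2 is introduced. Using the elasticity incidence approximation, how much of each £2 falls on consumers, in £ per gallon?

Incidence ratio: consumers' share ≈ εs / (εs + |εd|) = 0.4 / (0.4 + 0.6) = 0.4.
So consumers bear ≈ 0.4 × £2 = £0.8; suppliers bear £1.2.

Consumers bear ≈ £0.8 per gallon.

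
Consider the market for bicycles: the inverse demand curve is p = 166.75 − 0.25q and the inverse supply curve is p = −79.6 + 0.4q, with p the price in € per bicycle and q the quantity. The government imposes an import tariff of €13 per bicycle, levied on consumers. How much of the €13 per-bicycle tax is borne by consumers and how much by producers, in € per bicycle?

Inverting to q(p) form: qd = 667 − 4p; qs = 2.5p + 199.
Without the tax, 667 − 4p = 2.5p + 199 gives 6.5p = 468, so p* = €72 and q* = 379.
With the tax collected from consumers, demand (in seller-price terms) shifts: qd = 667 − 4(p + 13).
New equilibrium: consumers pay €77, producers receive €64, q = 359. (Wedge: pb − ps = 13.)
Burden on consumers: €5; on producers: €8. (They sum to €13.)

Consumers bear €5 per bicycle; producers bear €8 per bicycle.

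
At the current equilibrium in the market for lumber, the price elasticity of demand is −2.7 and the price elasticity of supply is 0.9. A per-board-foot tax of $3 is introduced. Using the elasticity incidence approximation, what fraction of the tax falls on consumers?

Consumers' share ≈ 0.25.

Incidence ratio: consumers' share ≈ εs / (εs + |εd|) = 0.9 / (0.9 + 2.7) = 0.25.
Supply is the less elastic side, so consumers bear the smaller share.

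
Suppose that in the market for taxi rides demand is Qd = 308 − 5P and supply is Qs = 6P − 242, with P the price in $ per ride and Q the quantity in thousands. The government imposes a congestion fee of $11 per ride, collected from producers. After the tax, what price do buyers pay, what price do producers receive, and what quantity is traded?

Without the tax, 308 − 5P = 6P − 242 gives 11P = 550, so P* = $50 and Q* = 58.
With the tax collected from producers, supply shifts: Qs = 6(P − 11) − 242.
New equilibrium: buyers pay $56, producers receive $45, Q = 28. (Wedge: Pb − Ps = 11.)
The less price-elastic side of the market bears the larger share of a per-unit tax.

Buyers pay $56; producers receive $45; quantity = 28.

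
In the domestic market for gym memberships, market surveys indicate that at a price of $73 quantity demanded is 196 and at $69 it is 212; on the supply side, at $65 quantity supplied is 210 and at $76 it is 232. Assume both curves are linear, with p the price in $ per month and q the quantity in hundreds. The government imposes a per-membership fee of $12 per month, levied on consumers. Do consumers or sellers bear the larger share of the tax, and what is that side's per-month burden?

Demand slope: (212 − 196)/(69 − 73) = -4, so qd = 488 − 4p.
Supply slope: (232 − 210)/(76 − 65) = 2, so qs = 2p + 80.
Without the tax, 488 − 4p = 2p + 80 gives 6p = 408, so p* = $68 and q* = 216.
With the tax collected from consumers, demand (in seller-price terms) shifts: qd = 488 − 4(p + 12).
Solving gives q = 200 with consumers paying $72 and sellers receiving $60 (the $12 wedge).
Per-month burden: consumers $4, sellers $8.
Sellers take the larger share because supply is less price-elastic here (demand slope 4 vs supply slope 2).
The less price-elastic side of the market bears the larger share of a per-unit tax.

Sellers bear the larger share: $8 per month.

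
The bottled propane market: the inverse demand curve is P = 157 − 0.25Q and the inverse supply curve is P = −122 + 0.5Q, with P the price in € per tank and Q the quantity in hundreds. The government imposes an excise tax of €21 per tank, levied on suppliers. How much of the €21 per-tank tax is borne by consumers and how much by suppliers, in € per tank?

Rewrite in direct form: Qd = 628 − 4P and Qs = 2P + 244.
Without the tax, 628 − 4P = 2P + 244 gives 6P = 384, so P* = €64 and Q* = 372.
With the tax collected from suppliers, supply shifts: Qs = 2(P − 21) + 244.
Solving gives Q = 344 with consumers paying €71 and suppliers receiving €50 (the €21 wedge).
Burden on consumers: €7; on suppliers: €14. (They sum to €21.)
The less price-elastic side of the market bears the larger share of a per-unit tax.

Consumers bear €7 per tank; suppliers bear €14 per tank.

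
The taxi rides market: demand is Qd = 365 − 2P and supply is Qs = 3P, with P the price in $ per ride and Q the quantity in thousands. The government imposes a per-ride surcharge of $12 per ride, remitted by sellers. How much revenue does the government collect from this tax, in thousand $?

Tax revenue = $2455.2 thousand.

Before the tax: set 365 − 2P = 3P → P* = $73, Q* = 219.
With the tax collected from sellers, supply shifts: Qs = 3(P − 12).
New equilibrium: consumers pay $80.2, sellers receive $68.2, Q = 204.6. (Wedge: Pb − Ps = 12.)
Revenue = t · Q = 12 · 204.6 = $2455.2.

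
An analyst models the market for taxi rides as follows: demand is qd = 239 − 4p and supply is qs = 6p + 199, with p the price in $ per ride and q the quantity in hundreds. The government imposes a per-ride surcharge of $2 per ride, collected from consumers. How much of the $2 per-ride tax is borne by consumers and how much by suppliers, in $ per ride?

Without the tax, 239 − 4p = 6p + 199 gives 10p = 40, so p* = $4 and q* = 223.
With the tax collected from consumers, demand (in seller-price terms) shifts: qd = 239 − 4(p + 2).
New equilibrium: consumers pay $5.2, suppliers receive $3.2, q = 218.2. (Wedge: pb − ps = 2.)
Burden on consumers: $1.2; on suppliers: $0.8. (They sum to $2.)
The less price-elastic side of the market bears the larger share of a per-unit tax.

Consumers bear $1.2 per ride; suppliers bear $0.8 per ride.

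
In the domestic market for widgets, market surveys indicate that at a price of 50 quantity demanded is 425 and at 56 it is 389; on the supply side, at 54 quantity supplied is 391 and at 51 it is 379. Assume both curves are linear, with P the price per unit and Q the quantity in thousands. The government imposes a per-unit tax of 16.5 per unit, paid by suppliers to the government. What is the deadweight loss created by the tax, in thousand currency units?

Deadweight loss = 326.7 thousand.

Demand slope: (389 − 425)/(56 − 50) = -6, so Qd = 725 − 6P.
Supply slope: (379 − 391)/(51 − 54) = 4, so Qs = 4P + 175.
Before the tax: set 725 − 6P = 4P + 175 → P* = 55, Q* = 395.
With the tax collected from suppliers, supply shifts: Qs = 4(P − 16.5) + 175.
New equilibrium: consumers pay 61.6, suppliers receive 45.1, Q = 355.4. (Wedge: Pb − Ps = 16.5.)
Quantity falls by |ΔQ| = |395 − 355.4| = 39.6.
DWL = ½ · t · |ΔQ| = ½ · 16.5 · 39.6 = 326.7.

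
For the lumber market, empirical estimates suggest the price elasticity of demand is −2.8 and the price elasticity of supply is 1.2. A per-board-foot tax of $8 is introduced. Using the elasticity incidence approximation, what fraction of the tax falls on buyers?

Incidence ratio: buyers' share ≈ εs / (εs + |εd|) = 1.2 / (1.2 + 2.8) = 0.3.
Supply is the less elastic side, so buyers bear the smaller share.

Buyers' share ≈ 0.3.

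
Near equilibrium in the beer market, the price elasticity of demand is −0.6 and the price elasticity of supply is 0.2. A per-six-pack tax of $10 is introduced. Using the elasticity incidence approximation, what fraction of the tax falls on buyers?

Incidence ratio: buyers' share ≈ εs / (εs + |εd|) = 0.2 / (0.2 + 0.6) = 0.25.
Supply is the less elastic side, so buyers bear the smaller share.

Buyers' share ≈ 0.25.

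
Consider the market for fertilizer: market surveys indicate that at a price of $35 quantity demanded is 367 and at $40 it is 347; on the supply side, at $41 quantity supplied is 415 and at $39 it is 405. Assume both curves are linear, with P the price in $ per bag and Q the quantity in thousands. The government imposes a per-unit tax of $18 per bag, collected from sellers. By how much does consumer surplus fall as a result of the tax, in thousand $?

Demand slope: (347 − 367)/(40 − 35) = -4, so Qd = 507 − 4P.
Supply slope: (405 − 415)/(39 − 41) = 5, so Qs = 5P + 210.
Without the tax, 507 − 4P = 5P + 210 gives 9P = 297, so P* = $33 and Q* = 375.
With the tax collected from sellers, supply shifts: Qs = 5(P − 18) + 210.
Solving gives Q = 335 with consumers paying $43 and sellers receiving $25 (the $18 wedge).
ΔCS is the trapezoid between Q = 335 and Q = 375 of height $10: ½ · (375 + 335) · 10 = $3550.

Consumer surplus falls by $3550 thousand.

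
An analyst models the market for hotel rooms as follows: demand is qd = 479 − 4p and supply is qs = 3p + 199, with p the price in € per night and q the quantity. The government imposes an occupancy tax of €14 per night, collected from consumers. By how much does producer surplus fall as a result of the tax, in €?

Before the tax: set 479 − 4p = 3p + 199 → p* = €40, q* = 319.
With the tax collected from consumers, demand (in seller-price terms) shifts: qd = 479 − 4(p + 14).
Solving gives q = 295 with consumers paying €46 and producers receiving €32 (the €14 wedge).
ΔPS is the trapezoid between Q = 295 and Q = 319 of height €8: ½ · (319 + 295) · 8 = €2456.

Producer surplus falls by €2456.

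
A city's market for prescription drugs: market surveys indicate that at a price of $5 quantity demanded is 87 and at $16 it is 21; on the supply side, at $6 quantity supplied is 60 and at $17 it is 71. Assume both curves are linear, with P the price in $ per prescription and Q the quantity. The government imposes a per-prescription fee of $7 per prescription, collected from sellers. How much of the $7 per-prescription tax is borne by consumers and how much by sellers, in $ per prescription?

Consumers bear $1 per prescription; sellers bear $6 per prescription.

Demand slope: (21 − 87)/(16 − 5) = -6, so Qd = 117 − 6P.
Supply slope: (71 − 60)/(17 − 6) = 1, so Qs = P + 54.
Before the tax: set 117 − 6P = P + 54 → P* = $9, Q* = 63.
With the tax collected from sellers, supply shifts: Qs = (P − 7) + 54.
Solving gives Q = 57 with consumers paying $10 and sellers receiving $3 (the $7 wedge).
Burden on consumers: $1; on sellers: $6. (They sum to $7.)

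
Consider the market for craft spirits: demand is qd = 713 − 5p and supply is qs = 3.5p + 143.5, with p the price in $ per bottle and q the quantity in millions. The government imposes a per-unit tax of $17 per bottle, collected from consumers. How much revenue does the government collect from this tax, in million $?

Before the tax: set 713 − 5p = 3.5p + 143.5 → p* = $67, q* = 378.
With the tax collected from consumers, demand (in seller-price terms) shifts: qd = 713 − 5(p + 17).
New equilibrium: consumers pay $74, suppliers receive $57, q = 343. (Wedge: pb − ps = 17.)
Revenue = t · Q = 17 · 343 = $5831.

Tax revenue = $5831 million.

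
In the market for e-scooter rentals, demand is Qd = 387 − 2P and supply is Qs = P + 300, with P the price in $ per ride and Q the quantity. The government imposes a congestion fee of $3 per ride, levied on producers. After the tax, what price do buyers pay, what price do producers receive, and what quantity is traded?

Buyers pay $30; producers receive $27; quantity = 327.

Before the tax: set 387 − 2P = P + 300 → P* = $29, Q* = 329.
With the tax collected from producers, supply shifts: Qs = (P − 3) + 300.
New equilibrium: buyers pay $30, producers receive $27, Q = 327. (Wedge: Pb − Ps = 3.)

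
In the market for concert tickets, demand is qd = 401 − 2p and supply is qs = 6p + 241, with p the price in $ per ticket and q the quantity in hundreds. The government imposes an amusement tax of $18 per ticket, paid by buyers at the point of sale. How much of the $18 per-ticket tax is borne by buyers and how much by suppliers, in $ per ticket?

Buyers bear $13.5 per ticket; suppliers bear $4.5 per ticket.

Before the tax: set 401 − 2p = 6p + 241 → p* = $20, q* = 361.
With the tax collected from buyers, demand (in seller-price terms) shifts: qd = 401 − 2(p + 18).
New equilibrium: buyers pay $33.5, suppliers receive $15.5, q = 334. (Wedge: pb − ps = 18.)
Burden on buyers: $13.5; on suppliers: $4.5. (They sum to $18.)
The less price-elastic side of the market bears the larger share of a per-unit tax.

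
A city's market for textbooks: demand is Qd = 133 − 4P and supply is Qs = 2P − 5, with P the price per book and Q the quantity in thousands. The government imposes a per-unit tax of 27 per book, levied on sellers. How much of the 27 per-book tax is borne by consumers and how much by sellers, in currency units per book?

Before the tax: set 133 − 4P = 2P − 5 → P* = 23, Q* = 41.
With the tax collected from sellers, supply shifts: Qs = 2(P − 27) − 5.
Solving gives Q = 5 with consumers paying 32 and sellers receiving 5 (the 27 wedge).
Burden on consumers: 9; on sellers: 18. (They sum to 27.)

Consumers bear 9 per book; sellers bear 18 per book.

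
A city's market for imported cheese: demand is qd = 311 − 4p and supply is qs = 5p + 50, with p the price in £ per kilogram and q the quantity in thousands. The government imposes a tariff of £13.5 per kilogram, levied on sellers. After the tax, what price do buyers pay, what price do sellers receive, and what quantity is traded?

Before the tax: set 311 − 4p = 5p + 50 → p* = £29, q* = 195.
With the tax collected from sellers, supply shifts: qs = 5(p − 13.5) + 50.
Solving gives q = 165 with buyers paying £36.5 and sellers receiving £23 (the £13.5 wedge).
The less price-elastic side of the market bears the larger share of a per-unit tax.

Buyers pay £36.5; sellers receive £23; quantity = 165.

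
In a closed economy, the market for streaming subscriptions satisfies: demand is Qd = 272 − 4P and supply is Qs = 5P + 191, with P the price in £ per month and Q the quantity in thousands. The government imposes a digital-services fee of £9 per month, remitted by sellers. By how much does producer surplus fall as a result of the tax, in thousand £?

Without the tax, 272 − 4P = 5P + 191 gives 9P = 81, so P* = £9 and Q* = 236.
With the tax collected from sellers, supply shifts: Qs = 5(P − 9) + 191.
Solving gives Q = 216 with consumers paying £14 and sellers receiving £5 (the £9 wedge).
ΔPS is the trapezoid between Q = 216 and Q = 236 of height £4: ½ · (236 + 216) · 4 = £904.

Producer surplus falls by £904 thousand.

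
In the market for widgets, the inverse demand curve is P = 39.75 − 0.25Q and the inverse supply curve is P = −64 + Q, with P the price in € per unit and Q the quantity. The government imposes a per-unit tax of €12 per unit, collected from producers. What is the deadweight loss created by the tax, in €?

Inverting to Q(P) form: Qd = 159 − 4P; Qs = P + 64.
Without the tax, 159 − 4P = P + 64 gives 5P = 95, so P* = €19 and Q* = 83.
With the tax collected from producers, supply shifts: Qs = (P − 12) + 64.
New equilibrium: consumers pay €21.4, producers receive €9.4, Q = 73.4. (Wedge: Pb − Ps = 12.)
Quantity falls by |ΔQ| = |83 − 73.4| = 9.6.
DWL = ½ · t · |ΔQ| = ½ · 12 · 9.6 = €57.6.

Deadweight loss = €57.6.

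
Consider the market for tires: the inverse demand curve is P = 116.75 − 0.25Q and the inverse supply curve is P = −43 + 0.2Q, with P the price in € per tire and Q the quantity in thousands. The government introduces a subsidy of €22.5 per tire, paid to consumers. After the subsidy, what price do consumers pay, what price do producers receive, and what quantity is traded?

Consumers pay €15.5; producers receive €38; quantity = 405.

Inverting to Q(P) form: Qd = 467 − 4P; Qs = 5P + 215.
Before the subsidy: set 467 − 4P = 5P + 215 → P* = €28, Q* = 355.
With a per-unit subsidy paid to consumers, each effectively pays P − 22.5, so demand becomes Qd = 467 − 4(P − 22.5).
New equilibrium: consumers pay €15.5, producers receive €38, Q = 405. (Wedge: Pb − Ps = −22.5.)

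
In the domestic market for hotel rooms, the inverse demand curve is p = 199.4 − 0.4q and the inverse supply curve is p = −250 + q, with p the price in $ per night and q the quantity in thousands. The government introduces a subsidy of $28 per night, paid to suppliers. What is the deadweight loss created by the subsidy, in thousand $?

Rewrite in direct form: qd = 498.5 − 2.5p and qs = p + 250.
Before the subsidy: set 498.5 − 2.5p = p + 250 → p* = $71, q* = 321.
With a per-unit subsidy paid to suppliers, each receives p + 28 per unit sold, so supply becomes qs = (p + 28) + 250.
New equilibrium: consumers pay $63, suppliers receive $91, q = 341. (Wedge: pb − ps = −28.)
Quantity rises by |ΔQ| = |321 − 341| = 20.
DWL = ½ · t · |ΔQ| = ½ · 28 · 20 = $280.

Deadweight loss = $280 thousand.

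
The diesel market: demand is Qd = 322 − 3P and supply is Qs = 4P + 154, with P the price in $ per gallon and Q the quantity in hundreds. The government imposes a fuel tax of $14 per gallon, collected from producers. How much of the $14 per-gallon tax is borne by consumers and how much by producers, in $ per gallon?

Without the tax, 322 − 3P = 4P + 154 gives 7P = 168, so P* = $24 and Q* = 250.
With the tax collected from producers, supply shifts: Qs = 4(P − 14) + 154.
New equilibrium: consumers pay $32, producers receive $18, Q = 226. (Wedge: Pb − Ps = 14.)
Burden on consumers: $8; on producers: $6. (They sum to $14.)
The less price-elastic side of the market bears the larger share of a per-unit tax.

Consumers bear $8 per gallon; producers bear $6 per gallon.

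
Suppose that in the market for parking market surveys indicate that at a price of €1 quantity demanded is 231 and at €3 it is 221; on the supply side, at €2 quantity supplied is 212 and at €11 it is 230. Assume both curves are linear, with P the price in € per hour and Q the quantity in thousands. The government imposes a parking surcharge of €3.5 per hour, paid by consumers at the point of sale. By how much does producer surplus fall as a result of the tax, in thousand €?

Producer surplus falls by €533.75 thousand.

Demand slope: (221 − 231)/(3 − 1) = -5, so Qd = 236 − 5P.
Supply slope: (230 − 212)/(11 − 2) = 2, so Qs = 2P + 208.
Before the tax: set 236 − 5P = 2P + 208 → P* = €4, Q* = 216.
With the tax collected from consumers, demand (in seller-price terms) shifts: Qd = 236 − 5(P + 3.5).
Solving gives Q = 211 with consumers paying €5 and suppliers receiving €1.5 (the €3.5 wedge).
ΔPS is the trapezoid between Q = 211 and Q = 216 of height €2.5: ½ · (216 + 211) · 2.5 = €533.75.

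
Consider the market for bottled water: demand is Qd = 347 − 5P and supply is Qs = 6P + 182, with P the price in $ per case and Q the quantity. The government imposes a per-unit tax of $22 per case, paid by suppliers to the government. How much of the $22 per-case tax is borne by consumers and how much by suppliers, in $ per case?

Consumers bear $12 per case; suppliers bear $10 per case.

Before the tax: set 347 − 5P = 6P + 182 → P* = $15, Q* = 272.
With the tax collected from suppliers, supply shifts: Qs = 6(P − 22) + 182.
Solving gives Q = 212 with consumers paying $27 and suppliers receiving $5 (the $22 wedge).
Burden on consumers: $12; on suppliers: $10. (They sum to $22.)
The less price-elastic side of the market bears the larger share of a per-unit tax.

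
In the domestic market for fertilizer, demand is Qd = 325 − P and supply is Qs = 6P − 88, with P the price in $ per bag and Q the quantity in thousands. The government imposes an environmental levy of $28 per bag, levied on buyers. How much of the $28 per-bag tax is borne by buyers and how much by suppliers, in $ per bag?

Buyers bear $24 per bag; suppliers bear $4 per bag.

Before the tax: set 325 − P = 6P − 88 → P* = $59, Q* = 266.
With the tax collected from buyers, demand (in seller-price terms) shifts: Qd = 325 − (P + 28).
New equilibrium: buyers pay $83, suppliers receive $55, Q = 242. (Wedge: Pb − Ps = 28.)
Burden on buyers: $24; on suppliers: $4. (They sum to $28.)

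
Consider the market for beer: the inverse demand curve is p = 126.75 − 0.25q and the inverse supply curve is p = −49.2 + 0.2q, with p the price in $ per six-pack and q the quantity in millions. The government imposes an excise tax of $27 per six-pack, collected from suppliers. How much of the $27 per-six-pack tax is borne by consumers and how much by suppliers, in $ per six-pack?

Rewrite in direct form: qd = 507 − 4p and qs = 5p + 246.
Before the tax: set 507 − 4p = 5p + 246 → p* = $29, q* = 391.
With the tax collected from suppliers, supply shifts: qs = 5(p − 27) + 246.
New equilibrium: consumers pay $44, suppliers receive $17, q = 331. (Wedge: pb − ps = 27.)
Burden on consumers: $15; on suppliers: $12. (They sum to $27.)
The less price-elastic side of the market bears the larger share of a per-unit tax.

Consumers bear $15 per six-pack; suppliers bear $12 per six-pack.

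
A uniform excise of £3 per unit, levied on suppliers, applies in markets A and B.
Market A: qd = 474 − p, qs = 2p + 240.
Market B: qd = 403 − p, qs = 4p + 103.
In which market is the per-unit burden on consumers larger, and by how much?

Market B, by £0.4.

Market A: pre-tax p* = £78, q* = 396; post-tax q = 394; per-unit burden on consumers = £2.
Market B: pre-tax p* = £60, q* = 343; post-tax q = 340.6; per-unit burden on consumers = £2.4.
Difference: £2 vs £2.4 → market B is larger by £0.4.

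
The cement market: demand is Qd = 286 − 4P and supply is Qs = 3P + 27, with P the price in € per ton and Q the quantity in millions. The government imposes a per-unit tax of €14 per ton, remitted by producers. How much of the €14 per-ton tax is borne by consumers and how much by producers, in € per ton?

Consumers bear €6 per ton; producers bear €8 per ton.

Without the tax, 286 − 4P = 3P + 27 gives 7P = 259, so P* = €37 and Q* = 138.
With the tax collected from producers, supply shifts: Qs = 3(P − 14) + 27.
Solving gives Q = 114 with consumers paying €43 and producers receiving €29 (the €14 wedge).
Burden on consumers: €6; on producers: €8. (They sum to €14.)
The less price-elastic side of the market bears the larger share of a per-unit tax.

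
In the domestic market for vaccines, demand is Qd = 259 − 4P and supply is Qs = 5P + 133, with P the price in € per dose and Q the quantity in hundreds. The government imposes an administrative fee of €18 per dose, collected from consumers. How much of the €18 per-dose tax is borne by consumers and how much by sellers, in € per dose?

Consumers bear €10 per dose; sellers bear €8 per dose.

Without the tax, 259 − 4P = 5P + 133 gives 9P = 126, so P* = €14 and Q* = 203.
With the tax collected from consumers, demand (in seller-price terms) shifts: Qd = 259 − 4(P + 18).
Solving gives Q = 163 with consumers paying €24 and sellers receiving €6 (the €18 wedge).
Burden on consumers: €10; on sellers: €8. (They sum to €18.)
The less price-elastic side of the market bears the larger share of a per-unit tax.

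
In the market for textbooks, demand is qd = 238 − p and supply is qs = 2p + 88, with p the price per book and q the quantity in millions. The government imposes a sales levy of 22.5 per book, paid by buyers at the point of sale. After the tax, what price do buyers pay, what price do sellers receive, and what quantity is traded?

Before the tax: set 238 − p = 2p + 88 → p* = 50, q* = 188.
With the tax collected from buyers, demand (in seller-price terms) shifts: qd = 238 − (p + 22.5).
Solving gives q = 173 with buyers paying 65 and sellers receiving 42.5 (the 22.5 wedge).

Buyers pay 65; sellers receive 42.5; quantity = 173.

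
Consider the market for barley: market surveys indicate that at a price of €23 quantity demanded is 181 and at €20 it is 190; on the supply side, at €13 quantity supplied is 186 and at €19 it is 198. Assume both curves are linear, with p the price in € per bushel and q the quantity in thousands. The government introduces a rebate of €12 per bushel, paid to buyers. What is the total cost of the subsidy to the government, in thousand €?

Demand slope: (190 − 181)/(20 − 23) = -3, so qd = 250 − 3p.
Supply slope: (198 − 186)/(19 − 13) = 2, so qs = 2p + 160.
Without the subsidy, 250 − 3p = 2p + 160 gives 5p = 90, so p* = €18 and q* = 196.
With a per-unit subsidy paid to buyers, each effectively pays p − 12, so demand becomes qd = 250 − 3(p − 12).
New equilibrium: buyers pay €13.2, producers receive €25.2, q = 210.4. (Wedge: pb − ps = −12.)
Outlay = t · Q = 12 · 210.4 = €2524.8.

Government outlay = €2524.8 thousand.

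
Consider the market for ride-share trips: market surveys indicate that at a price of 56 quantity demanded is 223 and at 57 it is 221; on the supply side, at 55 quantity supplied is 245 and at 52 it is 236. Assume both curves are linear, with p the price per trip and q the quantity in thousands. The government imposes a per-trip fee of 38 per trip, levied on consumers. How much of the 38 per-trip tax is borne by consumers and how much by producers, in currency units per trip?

Demand slope: (221 − 223)/(57 − 56) = -2, so qd = 335 − 2p.
Supply slope: (236 − 245)/(52 − 55) = 3, so qs = 3p + 80.
Without the tax, 335 − 2p = 3p + 80 gives 5p = 255, so p* = 51 and q* = 233.
With the tax collected from consumers, demand (in seller-price terms) shifts: qd = 335 − 2(p + 38).
Solving gives q = 187.4 with consumers paying 73.8 and producers receiving 35.8 (the 38 wedge).
Burden on consumers: 22.8; on producers: 15.2. (They sum to 38.)
The less price-elastic side of the market bears the larger share of a per-unit tax.

Consumers bear 22.8 per trip; producers bear 15.2 per trip.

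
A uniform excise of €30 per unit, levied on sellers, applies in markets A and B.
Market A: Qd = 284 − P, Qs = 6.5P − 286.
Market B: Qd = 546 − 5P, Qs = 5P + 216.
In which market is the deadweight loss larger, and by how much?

Market A: pre-tax P* = €76, Q* = 208; post-tax Q = 182; deadweight loss = €390.
Market B: pre-tax P* = €33, Q* = 381; post-tax Q = 306; deadweight loss = €1125.
Difference: €390 vs €1125 → market B is larger by €735.

Market B, by €735.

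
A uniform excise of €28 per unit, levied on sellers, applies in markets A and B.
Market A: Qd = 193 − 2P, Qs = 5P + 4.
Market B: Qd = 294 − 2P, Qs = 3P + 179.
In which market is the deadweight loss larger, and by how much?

Market A, by €89.6.

Market A: pre-tax P* = €27, Q* = 139; post-tax Q = 99; deadweight loss = €560.
Market B: pre-tax P* = €23, Q* = 248; post-tax Q = 214.4; deadweight loss = €470.4.
Difference: €560 vs €470.4 → market A is larger by €89.6.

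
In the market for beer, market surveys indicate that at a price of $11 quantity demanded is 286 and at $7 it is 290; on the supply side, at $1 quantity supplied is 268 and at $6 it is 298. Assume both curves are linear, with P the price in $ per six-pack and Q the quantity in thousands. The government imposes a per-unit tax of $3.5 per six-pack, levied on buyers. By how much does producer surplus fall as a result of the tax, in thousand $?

Demand slope: (290 − 286)/(7 − 11) = -1, so Qd = 297 − P.
Supply slope: (298 − 268)/(6 − 1) = 6, so Qs = 6P + 262.
Before the tax: set 297 − P = 6P + 262 → P* = $5, Q* = 292.
With the tax collected from buyers, demand (in seller-price terms) shifts: Qd = 297 − (P + 3.5).
New equilibrium: buyers pay $8, producers receive $4.5, Q = 289. (Wedge: Pb − Ps = 3.5.)
ΔPS is the trapezoid between Q = 289 and Q = 292 of height $0.5: ½ · (292 + 289) · 0.5 = $145.25.

Producer surplus falls by $145.25 thousand.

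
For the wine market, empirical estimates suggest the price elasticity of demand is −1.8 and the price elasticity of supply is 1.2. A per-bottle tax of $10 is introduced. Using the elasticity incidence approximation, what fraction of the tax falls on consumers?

Consumers' share ≈ 0.4.

Incidence ratio: consumers' share ≈ εs / (εs + |εd|) = 1.2 / (1.2 + 1.8) = 0.4.
Supply is the less elastic side, so consumers bear the smaller share.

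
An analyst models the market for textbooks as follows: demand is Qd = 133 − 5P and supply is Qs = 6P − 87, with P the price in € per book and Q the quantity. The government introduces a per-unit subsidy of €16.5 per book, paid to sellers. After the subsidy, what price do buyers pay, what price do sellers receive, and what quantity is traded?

Without the subsidy, 133 − 5P = 6P − 87 gives 11P = 220, so P* = €20 and Q* = 33.
With a per-unit subsidy paid to sellers, each receives P + 16.5 per unit sold, so supply becomes Qs = 6(P + 16.5) − 87.
Solving gives Q = 78 with buyers paying €11 and sellers receiving €27.5 (the €16.5 wedge).

Buyers pay €11; sellers receive €27.5; quantity = 78.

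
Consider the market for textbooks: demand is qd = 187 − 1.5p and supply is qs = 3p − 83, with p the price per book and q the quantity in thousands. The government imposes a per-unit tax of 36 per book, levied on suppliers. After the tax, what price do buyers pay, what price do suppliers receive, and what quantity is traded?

Before the tax: set 187 − 1.5p = 3p − 83 → p* = 60, q* = 97.
With the tax collected from suppliers, supply shifts: qs = 3(p − 36) − 83.
Solving gives q = 61 with buyers paying 84 and suppliers receiving 48 (the 36 wedge).

Buyers pay 84; suppliers receive 48; quantity = 61.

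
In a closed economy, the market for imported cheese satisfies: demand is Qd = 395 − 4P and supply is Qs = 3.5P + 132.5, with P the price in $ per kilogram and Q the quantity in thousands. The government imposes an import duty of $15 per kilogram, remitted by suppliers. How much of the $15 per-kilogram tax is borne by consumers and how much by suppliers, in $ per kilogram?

Consumers bear $7 per kilogram; suppliers bear $8 per kilogram.

Before the tax: set 395 − 4P = 3.5P + 132.5 → P* = $35, Q* = 255.
With the tax collected from suppliers, supply shifts: Qs = 3.5(P − 15) + 132.5.
Solving gives Q = 227 with consumers paying $42 and suppliers receiving $27 (the $15 wedge).
Burden on consumers: $7; on suppliers: $8. (They sum to $15.)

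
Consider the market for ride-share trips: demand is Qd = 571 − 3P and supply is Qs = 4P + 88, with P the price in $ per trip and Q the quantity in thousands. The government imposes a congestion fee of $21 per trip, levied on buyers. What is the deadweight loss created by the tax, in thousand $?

Without the tax, 571 − 3P = 4P + 88 gives 7P = 483, so P* = $69 and Q* = 364.
With the tax collected from buyers, demand (in seller-price terms) shifts: Qd = 571 − 3(P + 21).
Solving gives Q = 328 with buyers paying $81 and producers receiving $60 (the $21 wedge).
Quantity falls by |ΔQ| = |364 − 328| = 36.
DWL = ½ · t · |ΔQ| = ½ · 21 · 36 = $378.

Deadweight loss = $378 thousand.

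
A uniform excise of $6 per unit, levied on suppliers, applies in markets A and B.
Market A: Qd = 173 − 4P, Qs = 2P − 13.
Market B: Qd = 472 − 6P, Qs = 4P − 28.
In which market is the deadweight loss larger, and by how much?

Market A: pre-tax P* = $31, Q* = 49; post-tax Q = 41; deadweight loss = $24.
Market B: pre-tax P* = $50, Q* = 172; post-tax Q = 157.6; deadweight loss = $43.2.
Difference: $24 vs $43.2 → market B is larger by $19.2.

Market B, by $19.2.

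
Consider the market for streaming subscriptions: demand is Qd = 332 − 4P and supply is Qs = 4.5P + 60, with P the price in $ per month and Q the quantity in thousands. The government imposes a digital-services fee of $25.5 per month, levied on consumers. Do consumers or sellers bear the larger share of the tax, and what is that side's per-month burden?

Without the tax, 332 − 4P = 4.5P + 60 gives 8.5P = 272, so P* = $32 and Q* = 204.
With the tax collected from consumers, demand (in seller-price terms) shifts: Qd = 332 − 4(P + 25.5).
New equilibrium: consumers pay $45.5, sellers receive $20, Q = 150. (Wedge: Pb − Ps = 25.5.)
Per-month burden: consumers $13.5, sellers $12.
Consumers take the larger share because demand is less price-elastic here (demand slope 4 vs supply slope 4.5).

Consumers bear the larger share: $13.5 per month.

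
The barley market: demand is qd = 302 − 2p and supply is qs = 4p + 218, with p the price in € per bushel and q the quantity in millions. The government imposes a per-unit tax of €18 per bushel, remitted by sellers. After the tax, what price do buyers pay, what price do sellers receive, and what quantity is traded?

Buyers pay €26; sellers receive €8; quantity = 250.

Without the tax, 302 − 2p = 4p + 218 gives 6p = 84, so p* = €14 and q* = 274.
With the tax collected from sellers, supply shifts: qs = 4(p − 18) + 218.
New equilibrium: buyers pay €26, sellers receive €8, q = 250. (Wedge: pb − ps = 18.)
The less price-elastic side of the market bears the larger share of a per-unit tax.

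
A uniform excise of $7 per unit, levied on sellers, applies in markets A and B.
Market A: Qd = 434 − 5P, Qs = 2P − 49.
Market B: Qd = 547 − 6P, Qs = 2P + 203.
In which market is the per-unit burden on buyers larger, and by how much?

Market A: pre-tax P* = $69, Q* = 89; post-tax Q = 79; per-unit burden on buyers = $2.
Market B: pre-tax P* = $43, Q* = 289; post-tax Q = 278.5; per-unit burden on buyers = $1.75.
Difference: $2 vs $1.75 → market A is larger by $0.25.

Market A, by $0.25.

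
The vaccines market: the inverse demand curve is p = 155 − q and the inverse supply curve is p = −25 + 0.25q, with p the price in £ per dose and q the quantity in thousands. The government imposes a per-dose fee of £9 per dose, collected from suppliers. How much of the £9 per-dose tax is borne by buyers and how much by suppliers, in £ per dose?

Buyers bear £7.2 per dose; suppliers bear £1.8 per dose.

Inverting to q(p) form: qd = 155 − p; qs = 4p + 100.
Without the tax, 155 − p = 4p + 100 gives 5p = 55, so p* = £11 and q* = 144.
With the tax collected from suppliers, supply shifts: qs = 4(p − 9) + 100.
Solving gives q = 136.8 with buyers paying £18.2 and suppliers receiving £9.2 (the £9 wedge).
Burden on buyers: £7.2; on suppliers: £1.8. (They sum to £9.)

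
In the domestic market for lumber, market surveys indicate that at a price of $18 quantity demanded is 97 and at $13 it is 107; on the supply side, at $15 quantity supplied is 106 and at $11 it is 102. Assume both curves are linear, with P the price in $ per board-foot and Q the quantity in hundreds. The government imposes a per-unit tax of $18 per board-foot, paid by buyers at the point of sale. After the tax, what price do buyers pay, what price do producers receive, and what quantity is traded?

Buyers pay $20; producers receive $2; quantity = 93.

Demand slope: (107 − 97)/(13 − 18) = -2, so Qd = 133 − 2P.
Supply slope: (102 − 106)/(11 − 15) = 1, so Qs = P + 91.
Without the tax, 133 − 2P = P + 91 gives 3P = 42, so P* = $14 and Q* = 105.
With the tax collected from buyers, demand (in seller-price terms) shifts: Qd = 133 − 2(P + 18).
Solving gives Q = 93 with buyers paying $20 and producers receiving $2 (the $18 wedge).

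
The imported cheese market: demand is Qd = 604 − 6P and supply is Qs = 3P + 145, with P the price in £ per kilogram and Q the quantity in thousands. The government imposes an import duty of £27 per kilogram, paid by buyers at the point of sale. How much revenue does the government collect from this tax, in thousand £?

Tax revenue = £6588 thousand.

Before the tax: set 604 − 6P = 3P + 145 → P* = £51, Q* = 298.
With the tax collected from buyers, demand (in seller-price terms) shifts: Qd = 604 − 6(P + 27).
New equilibrium: buyers pay £60, sellers receive £33, Q = 244. (Wedge: Pb − Ps = 27.)
Revenue = t · Q = 27 · 244 = £6588.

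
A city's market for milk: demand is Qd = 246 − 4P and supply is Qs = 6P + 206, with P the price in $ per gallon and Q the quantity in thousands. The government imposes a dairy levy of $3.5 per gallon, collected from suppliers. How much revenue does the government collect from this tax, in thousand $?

Without the tax, 246 − 4P = 6P + 206 gives 10P = 40, so P* = $4 and Q* = 230.
With the tax collected from suppliers, supply shifts: Qs = 6(P − 3.5) + 206.
Solving gives Q = 221.6 with buyers paying $6.1 and suppliers receiving $2.6 (the $3.5 wedge).
Revenue = t · Q = 3.5 · 221.6 = $775.6.

Tax revenue = $775.6 thousand.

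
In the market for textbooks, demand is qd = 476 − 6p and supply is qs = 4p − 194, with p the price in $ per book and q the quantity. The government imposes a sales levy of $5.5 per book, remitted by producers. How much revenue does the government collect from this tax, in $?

Tax revenue = $334.4.

Without the tax, 476 − 6p = 4p − 194 gives 10p = 670, so p* = $67 and q* = 74.
With the tax collected from producers, supply shifts: qs = 4(p − 5.5) − 194.
New equilibrium: buyers pay $69.2, producers receive $63.7, q = 60.8. (Wedge: pb − ps = 5.5.)
Revenue = t · Q = 5.5 · 60.8 = $334.4.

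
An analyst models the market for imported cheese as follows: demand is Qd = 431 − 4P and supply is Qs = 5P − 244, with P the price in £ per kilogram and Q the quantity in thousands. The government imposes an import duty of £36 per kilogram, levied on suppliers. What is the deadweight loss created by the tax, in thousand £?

Deadweight loss = £1440 thousand.

Without the tax, 431 − 4P = 5P − 244 gives 9P = 675, so P* = £75 and Q* = 131.
With the tax collected from suppliers, supply shifts: Qs = 5(P − 36) − 244.
Solving gives Q = 51 with consumers paying £95 and suppliers receiving £59 (the £36 wedge).
Quantity falls by |ΔQ| = |131 − 51| = 80.
DWL = ½ · t · |ΔQ| = ½ · 36 · 80 = £1440.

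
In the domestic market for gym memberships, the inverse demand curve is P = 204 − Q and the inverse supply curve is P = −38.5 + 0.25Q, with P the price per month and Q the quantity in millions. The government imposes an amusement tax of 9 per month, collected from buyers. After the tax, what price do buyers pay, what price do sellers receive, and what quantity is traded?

Rewrite in direct form: Qd = 204 − P and Qs = 4P + 154.
Without the tax, 204 − P = 4P + 154 gives 5P = 50, so P* = 10 and Q* = 194.
With the tax collected from buyers, demand (in seller-price terms) shifts: Qd = 204 − (P + 9).
Solving gives Q = 186.8 with buyers paying 17.2 and sellers receiving 8.2 (the 9 wedge).

Buyers pay 17.2; sellers receive 8.2; quantity = 186.8.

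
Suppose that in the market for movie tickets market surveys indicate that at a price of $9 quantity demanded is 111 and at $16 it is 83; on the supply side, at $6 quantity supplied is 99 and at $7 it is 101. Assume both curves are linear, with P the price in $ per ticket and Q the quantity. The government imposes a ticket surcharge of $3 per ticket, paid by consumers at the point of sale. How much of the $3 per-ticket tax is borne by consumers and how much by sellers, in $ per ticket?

Consumers bear $1 per ticket; sellers bear $2 per ticket.

Demand slope: (83 − 111)/(16 − 9) = -4, so Qd = 147 − 4P.
Supply slope: (101 − 99)/(7 − 6) = 2, so Qs = 2P + 87.
Without the tax, 147 − 4P = 2P + 87 gives 6P = 60, so P* = $10 and Q* = 107.
With the tax collected from consumers, demand (in seller-price terms) shifts: Qd = 147 − 4(P + 3).
New equilibrium: consumers pay $11, sellers receive $8, Q = 103. (Wedge: Pb − Ps = 3.)
Burden on consumers: $1; on sellers: $2. (They sum to $3.)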